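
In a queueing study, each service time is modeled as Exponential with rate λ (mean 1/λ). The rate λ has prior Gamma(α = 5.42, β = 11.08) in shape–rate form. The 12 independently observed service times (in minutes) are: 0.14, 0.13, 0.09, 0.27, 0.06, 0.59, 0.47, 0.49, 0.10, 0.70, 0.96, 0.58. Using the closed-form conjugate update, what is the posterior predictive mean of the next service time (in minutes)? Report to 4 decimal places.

0.9537

With a Gamma(shape α, rate β) prior on the exponential rate λ, the posterior after n observations with total T = Σxᵢ is Gamma(α+n, β+T).
Sum of observations T = 4.58 minutes; n = 12.
Posterior: Gamma(5.42+12, 11.08+4.58) = Gamma(17.42, 15.66).
The predictive distribution for the next observation is Lomax; its mean is β/(α−1) = 15.66/16.42 = 0.9537.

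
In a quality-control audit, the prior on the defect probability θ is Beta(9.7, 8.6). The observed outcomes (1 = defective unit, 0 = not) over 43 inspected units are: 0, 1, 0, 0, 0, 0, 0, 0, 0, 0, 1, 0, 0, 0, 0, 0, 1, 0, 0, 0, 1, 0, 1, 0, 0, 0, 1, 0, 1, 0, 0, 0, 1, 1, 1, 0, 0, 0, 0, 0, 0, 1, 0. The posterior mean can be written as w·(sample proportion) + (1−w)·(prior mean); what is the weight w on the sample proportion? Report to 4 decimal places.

The Beta prior is conjugate to a Binomial/Bernoulli likelihood; the update adds successes to α and failures to β.
Posterior mean = (α₀+k)/(α₀+β₀+n) = [n/(α₀+β₀+n)]·(k/n) + [(α₀+β₀)/(α₀+β₀+n)]·α₀/(α₀+β₀), so only n and the prior enter the weight.
The weight on the data is w = n/(α₀+β₀+n) = 43/(9.7+8.6+43) = 43/61.3 = 0.7015.

0.7015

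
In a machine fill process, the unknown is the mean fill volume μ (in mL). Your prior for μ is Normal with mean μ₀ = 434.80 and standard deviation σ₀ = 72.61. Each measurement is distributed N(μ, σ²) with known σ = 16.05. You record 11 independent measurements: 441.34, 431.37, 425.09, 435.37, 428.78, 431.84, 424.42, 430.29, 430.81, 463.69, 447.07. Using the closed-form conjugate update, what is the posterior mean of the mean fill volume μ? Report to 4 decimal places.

For Normal data with known variance σ², a Normal(μ₀, σ₀²) prior on μ is conjugate. Posterior precision = 1/σ₀² + n/σ²; posterior mean is the precision-weighted average of μ₀ and x̄.
Σxᵢ = 441.34 + 431.37 + 425.09 + 435.37 + 428.78 + 431.84 + 424.42 + 430.29 + 430.81 + 463.69 + 447.07 = 4790.07, so n·x̄ = 4790.07.
σ₀² = 72.61² = 5272.2121, σ² = 16.05² = 257.6025; σ² + n·σ₀² = 257.6025 + 11·5272.2121 = 58251.9356.
Posterior mean = (μ₀/σ₀² + n·x̄/σ²)/(1/σ₀² + n/σ²) = (σ²·μ₀ + σ₀²·n·x̄)/(σ² + n·σ₀²) = (257.6025·434.80 + 5272.2121·4790.07)/58251.9356 = 25366270.580847/58251.9356 = 435.4580.

435.4580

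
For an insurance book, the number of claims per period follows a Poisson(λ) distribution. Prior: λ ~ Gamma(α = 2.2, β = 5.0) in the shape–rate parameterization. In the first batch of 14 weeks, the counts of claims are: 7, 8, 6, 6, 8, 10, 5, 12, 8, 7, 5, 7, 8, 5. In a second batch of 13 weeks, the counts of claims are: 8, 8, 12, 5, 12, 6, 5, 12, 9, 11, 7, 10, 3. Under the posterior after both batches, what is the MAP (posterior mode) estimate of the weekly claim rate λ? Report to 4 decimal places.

With a Gamma(shape α, rate β) prior, the Poisson likelihood is conjugate: the posterior is Gamma(α + ΣXᵢ, β + n).
Batch 1: sum of counts S = 102 over n = 14 weeks.
After batch 1: Gamma(α+S, β+n) = Gamma(2.2+102, 5.0+14) = Gamma(104.2, 19.0).
Batch 2: sum of counts S = 108 over n = 13 weeks.
After batch 2: Gamma(α+S, β+n) = Gamma(104.2+108, 19.0+13) = Gamma(212.2, 32.0).
Mode of Gamma(α,β) for α≥1 is (α−1)/β = 211.2/32.0 = 6.6000.

6.6000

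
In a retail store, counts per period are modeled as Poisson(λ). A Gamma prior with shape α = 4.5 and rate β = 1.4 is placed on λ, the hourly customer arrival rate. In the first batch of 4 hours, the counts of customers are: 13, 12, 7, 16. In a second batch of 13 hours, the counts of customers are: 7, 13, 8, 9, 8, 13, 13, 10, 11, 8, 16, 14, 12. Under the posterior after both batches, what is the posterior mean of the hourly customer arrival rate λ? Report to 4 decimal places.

10.5707

With a Gamma(shape α, rate β) prior, the Poisson likelihood is conjugate: the posterior is Gamma(α + ΣXᵢ, β + n).
Batch 1: sum of counts S = 48 over n = 4 hours.
After batch 1: Gamma(α+S, β+n) = Gamma(4.5+48, 1.4+4) = Gamma(52.5, 5.4).
Batch 2: sum of counts S = 142 over n = 13 hours.
After batch 2: Gamma(α+S, β+n) = Gamma(52.5+142, 5.4+13) = Gamma(194.5, 18.4).
Posterior mean = α/β = 194.5/18.4 = 10.5707.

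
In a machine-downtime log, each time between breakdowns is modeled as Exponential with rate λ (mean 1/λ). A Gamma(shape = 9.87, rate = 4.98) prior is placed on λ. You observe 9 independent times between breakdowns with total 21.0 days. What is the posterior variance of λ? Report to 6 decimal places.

With a Gamma(shape α, rate β) prior on the exponential rate λ, the posterior after n observations with total T = Σxᵢ is Gamma(α+n, β+T).
Posterior: Gamma(9.87+9, 4.98+21.0) = Gamma(18.87, 25.98).
Var = α/β² = 0.027957.

0.027957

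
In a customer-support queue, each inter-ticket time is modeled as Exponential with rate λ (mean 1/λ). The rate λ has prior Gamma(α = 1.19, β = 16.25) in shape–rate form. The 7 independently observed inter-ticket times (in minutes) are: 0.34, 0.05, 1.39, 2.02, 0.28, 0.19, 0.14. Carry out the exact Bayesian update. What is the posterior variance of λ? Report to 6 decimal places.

With a Gamma(shape α, rate β) prior on the exponential rate λ, the posterior after n observations with total T = Σxᵢ is Gamma(α+n, β+T).
Sum of observations T = 4.41 minutes; n = 7.
Posterior: Gamma(1.19+7, 16.25+4.41) = Gamma(8.19, 20.66).
Var = α/β² = 0.019188.

0.019188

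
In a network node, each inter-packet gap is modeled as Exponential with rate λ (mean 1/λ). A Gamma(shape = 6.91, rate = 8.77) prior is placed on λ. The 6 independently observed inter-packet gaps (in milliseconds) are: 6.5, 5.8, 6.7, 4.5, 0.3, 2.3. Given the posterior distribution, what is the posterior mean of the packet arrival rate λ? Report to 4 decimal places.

0.3702

With a Gamma(shape α, rate β) prior on the exponential rate λ, the posterior after n observations with total T = Σxᵢ is Gamma(α+n, β+T).
Sum of observations T = 26.1 milliseconds; n = 6.
Posterior: Gamma(6.91+6, 8.77+26.1) = Gamma(12.91, 34.87).
Posterior mean of λ = α/β = 12.91/34.87 = 0.3702.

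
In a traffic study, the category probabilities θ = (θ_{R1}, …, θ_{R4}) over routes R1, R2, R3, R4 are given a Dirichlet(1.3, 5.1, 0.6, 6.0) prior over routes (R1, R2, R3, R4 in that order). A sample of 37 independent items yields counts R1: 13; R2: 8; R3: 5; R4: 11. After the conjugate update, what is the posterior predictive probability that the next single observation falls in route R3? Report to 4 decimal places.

0.1120

The Dirichlet prior is conjugate to the Multinomial likelihood: each posterior αⱼ = prior αⱼ + observed count nⱼ.
Posterior concentration: (14.3, 13.1, 5.6, 17.0), total = 50.0.
P(next = R3 | data) = α_{R3}/Σα = 0.1120.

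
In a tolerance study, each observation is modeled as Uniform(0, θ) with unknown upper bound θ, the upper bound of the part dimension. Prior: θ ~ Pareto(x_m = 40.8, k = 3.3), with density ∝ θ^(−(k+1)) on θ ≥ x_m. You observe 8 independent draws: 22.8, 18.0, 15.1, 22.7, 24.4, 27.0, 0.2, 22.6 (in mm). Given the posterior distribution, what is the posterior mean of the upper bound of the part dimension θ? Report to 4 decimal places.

A Pareto(scale x_m, shape k) prior on the upper bound θ of Uniform(0, θ) is conjugate: posterior is Pareto(max(x_m, max xᵢ), k + n).
Sample maximum = 27.0; prior scale x_m = 40.8 → posterior scale = max = 40.8.
Posterior shape = 3.3 + 8 = 11.3.
E[θ|data] = k·x_m/(k−1) = 11.3·40.8/10.3 = 44.7612.

44.7612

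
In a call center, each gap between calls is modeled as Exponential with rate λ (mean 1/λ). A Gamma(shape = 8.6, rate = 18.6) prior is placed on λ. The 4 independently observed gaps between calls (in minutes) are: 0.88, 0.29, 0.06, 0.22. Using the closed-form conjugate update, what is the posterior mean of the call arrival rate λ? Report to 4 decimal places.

With a Gamma(shape α, rate β) prior on the exponential rate λ, the posterior after n observations with total T = Σxᵢ is Gamma(α+n, β+T).
Sum of observations T = 1.45 minutes; n = 4.
Posterior: Gamma(8.6+4, 18.6+1.45) = Gamma(12.6, 20.05).
Posterior mean of λ = α/β = 12.6/20.05 = 0.6284.

0.6284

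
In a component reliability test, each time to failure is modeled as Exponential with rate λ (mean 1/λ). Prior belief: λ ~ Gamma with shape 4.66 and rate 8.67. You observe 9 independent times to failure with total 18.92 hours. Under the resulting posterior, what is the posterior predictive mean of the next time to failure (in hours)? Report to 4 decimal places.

2.1793

With a Gamma(shape α, rate β) prior on the exponential rate λ, the posterior after n observations with total T = Σxᵢ is Gamma(α+n, β+T).
Posterior: Gamma(4.66+9, 8.67+18.92) = Gamma(13.66, 27.59).
The predictive distribution for the next observation is Lomax; its mean is β/(α−1) = 27.59/12.66 = 2.1793.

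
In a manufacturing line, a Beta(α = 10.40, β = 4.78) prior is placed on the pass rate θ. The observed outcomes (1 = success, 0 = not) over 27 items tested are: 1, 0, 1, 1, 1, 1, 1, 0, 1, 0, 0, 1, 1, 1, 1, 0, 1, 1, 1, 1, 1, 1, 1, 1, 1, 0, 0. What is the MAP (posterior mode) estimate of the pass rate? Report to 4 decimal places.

The Beta prior is conjugate to a Binomial/Bernoulli likelihood; the update adds successes to α and failures to β.
Posterior: Beta(α+k, β+n−k) = Beta(10.40+20, 4.78+7) = Beta(30.40, 11.78).
Mode of Beta(a,b) for a,b>1 is (a−1)/(a+b−2) = 29.40/40.18 = 0.7317.

0.7317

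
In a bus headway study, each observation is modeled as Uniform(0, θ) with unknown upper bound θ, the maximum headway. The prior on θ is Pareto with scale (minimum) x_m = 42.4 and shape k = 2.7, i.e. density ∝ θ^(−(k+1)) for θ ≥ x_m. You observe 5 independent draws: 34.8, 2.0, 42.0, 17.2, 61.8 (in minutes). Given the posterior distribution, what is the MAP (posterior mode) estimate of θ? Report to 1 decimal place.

61.8

A Pareto(scale x_m, shape k) prior on the upper bound θ of Uniform(0, θ) is conjugate: posterior is Pareto(max(x_m, max xᵢ), k + n).
Sample maximum = 61.8; prior scale x_m = 42.4 → posterior scale = max = 61.8.
Posterior shape = 2.7 + 5 = 7.7.
The Pareto density is decreasing on [x_m, ∞), so the mode is x_m = 61.8.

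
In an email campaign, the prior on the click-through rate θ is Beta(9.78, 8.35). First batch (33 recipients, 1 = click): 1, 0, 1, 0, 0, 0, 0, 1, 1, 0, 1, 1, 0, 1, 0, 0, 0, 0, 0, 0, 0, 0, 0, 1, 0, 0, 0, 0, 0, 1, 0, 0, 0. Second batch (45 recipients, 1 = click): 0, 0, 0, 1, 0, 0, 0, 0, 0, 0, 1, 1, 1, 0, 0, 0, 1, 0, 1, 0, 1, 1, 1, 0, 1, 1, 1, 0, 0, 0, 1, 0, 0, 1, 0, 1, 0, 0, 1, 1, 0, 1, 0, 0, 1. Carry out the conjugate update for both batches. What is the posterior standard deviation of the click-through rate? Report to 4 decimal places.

The Beta prior is conjugate to a Binomial/Bernoulli likelihood; the update adds successes to α and failures to β.
After batch 1: Beta(9.78+9, 8.35+24) = Beta(18.78, 32.35).
After batch 2: Beta(18.78+19, 32.35+26) = Beta(37.78, 58.35).
Var = αβ/((α+β)²(α+β+1)) = 37.78·58.35/(96.13²·97.13) = 0.00245602; SD = √0.00245602 = 0.0496.

0.0496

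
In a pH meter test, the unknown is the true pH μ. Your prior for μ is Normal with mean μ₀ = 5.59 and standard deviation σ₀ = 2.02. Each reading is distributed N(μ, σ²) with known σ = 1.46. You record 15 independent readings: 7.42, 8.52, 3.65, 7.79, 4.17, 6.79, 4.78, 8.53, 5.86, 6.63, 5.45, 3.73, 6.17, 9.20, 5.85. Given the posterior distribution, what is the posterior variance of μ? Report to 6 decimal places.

0.137324

For Normal data with known variance σ², a Normal(μ₀, σ₀²) prior on μ is conjugate. Posterior precision = 1/σ₀² + n/σ²; posterior mean is the precision-weighted average of μ₀ and x̄.
σ₀² = 2.02² = 4.0804, σ² = 1.46² = 2.1316; σ² + n·σ₀² = 2.1316 + 15·4.0804 = 63.3376.
Posterior precision = 1/σ₀² + n/σ² = 1/4.0804 + 15/2.1316 = (σ² + n·σ₀²)/(σ₀²σ²) = 63.3376/(4.0804·2.1316); posterior variance σₙ² = σ₀²σ²/(σ² + n·σ₀²) = 4.0804·2.1316/63.3376 = 0.137324.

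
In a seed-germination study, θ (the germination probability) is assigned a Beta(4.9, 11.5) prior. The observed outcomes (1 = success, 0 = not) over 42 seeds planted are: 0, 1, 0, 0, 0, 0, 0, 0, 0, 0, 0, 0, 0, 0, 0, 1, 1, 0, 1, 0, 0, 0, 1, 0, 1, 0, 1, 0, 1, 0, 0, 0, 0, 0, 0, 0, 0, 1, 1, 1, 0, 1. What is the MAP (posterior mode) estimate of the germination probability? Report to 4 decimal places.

The Beta prior is conjugate to a Binomial/Bernoulli likelihood; the update adds successes to α and failures to β.
Posterior: Beta(α+k, β+n−k) = Beta(4.9+12, 11.5+30) = Beta(16.9, 41.5).
Mode of Beta(a,b) for a,b>1 is (a−1)/(a+b−2) = 15.9/56.4 = 0.2819.

0.2819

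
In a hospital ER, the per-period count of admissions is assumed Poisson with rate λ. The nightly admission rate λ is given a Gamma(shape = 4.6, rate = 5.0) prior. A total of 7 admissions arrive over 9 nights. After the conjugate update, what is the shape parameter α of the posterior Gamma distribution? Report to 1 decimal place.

11.6

With a Gamma(shape α, rate β) prior, the Poisson likelihood is conjugate: the posterior is Gamma(α + ΣXᵢ, β + n).
Posterior: Gamma(α+S, β+n) = Gamma(4.6+7, 5.0+9) = Gamma(11.6, 14.0).
Posterior α = 11.6.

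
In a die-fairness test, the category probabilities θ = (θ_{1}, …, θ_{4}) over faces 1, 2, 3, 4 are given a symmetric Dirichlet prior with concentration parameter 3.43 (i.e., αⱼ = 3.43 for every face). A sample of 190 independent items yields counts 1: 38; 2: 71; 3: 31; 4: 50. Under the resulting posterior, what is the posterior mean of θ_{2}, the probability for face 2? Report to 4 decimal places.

0.3654

The Dirichlet prior is conjugate to the Multinomial likelihood: each posterior αⱼ = prior αⱼ + observed count nⱼ.
Posterior concentration: (41.43, 74.43, 34.43, 53.43), total = 203.72.
E[θ_{2}|data] = α_{2}/Σα = 74.43/203.72 = 0.3654.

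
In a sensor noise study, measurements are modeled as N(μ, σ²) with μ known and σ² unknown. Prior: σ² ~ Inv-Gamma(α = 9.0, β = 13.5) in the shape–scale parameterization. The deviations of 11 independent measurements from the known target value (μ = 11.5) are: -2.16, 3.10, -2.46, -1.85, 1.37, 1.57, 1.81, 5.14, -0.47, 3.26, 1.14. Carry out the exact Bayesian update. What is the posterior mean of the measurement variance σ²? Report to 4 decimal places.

With known mean μ and an Inverse-Gamma(α, β) prior on σ², the Normal likelihood is conjugate: posterior is Inv-Gamma(α + n/2, β + Σ(xᵢ−μ)²/2).
Σ(xᵢ−μ)² = (-2.16)² + (3.10)² + (-2.46)² + (-1.85)² + (1.37)² + (1.57)² + (1.81)² + (5.14)² + (-0.47)² + (3.26)² + (1.14)² = 69.9353.
Posterior: Inv-Gamma(9.0 + 11/2, 13.5 + 69.9353/2) = Inv-Gamma(14.50, 48.46765).
E[σ²|data] = β/(α−1) = 48.46765/13.50 = 3.5902.

3.5902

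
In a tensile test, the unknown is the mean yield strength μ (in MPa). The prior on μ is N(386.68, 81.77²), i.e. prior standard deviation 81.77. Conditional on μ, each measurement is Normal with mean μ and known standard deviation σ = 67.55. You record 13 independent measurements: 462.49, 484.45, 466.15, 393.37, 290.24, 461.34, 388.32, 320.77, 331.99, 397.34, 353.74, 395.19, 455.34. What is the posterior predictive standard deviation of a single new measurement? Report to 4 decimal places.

69.9750

For Normal data with known variance σ², a Normal(μ₀, σ₀²) prior on μ is conjugate. Posterior precision = 1/σ₀² + n/σ²; posterior mean is the precision-weighted average of μ₀ and x̄.
σ₀² = 81.77² = 6686.3329, σ² = 67.55² = 4563.0025; σ² + n·σ₀² = 4563.0025 + 13·6686.3329 = 91485.3302.
Posterior precision = 1/σ₀² + n/σ² = 1/6686.3329 + 13/4563.0025 = (σ² + n·σ₀²)/(σ₀²σ²) = 91485.3302/(6686.3329·4563.0025); posterior variance σₙ² = σ₀²σ²/(σ² + n·σ₀²) = 6686.3329·4563.0025/91485.3302 = 333.493399.
Predictive variance for one new observation = σₙ² + σ² = 6686.3329·4563.0025/91485.3302 + 4563.0025 = σ²·(σ₀² + 91485.3302)/91485.3302 = 4563.0025·98171.6631/91485.3302 = 4896.495899; SD = √(4563.0025·98171.6631/91485.3302) = 69.9750.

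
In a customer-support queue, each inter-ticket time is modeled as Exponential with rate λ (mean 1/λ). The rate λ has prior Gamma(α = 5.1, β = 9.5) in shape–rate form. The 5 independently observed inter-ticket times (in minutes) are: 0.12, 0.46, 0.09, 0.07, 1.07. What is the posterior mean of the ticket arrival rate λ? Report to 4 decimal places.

With a Gamma(shape α, rate β) prior on the exponential rate λ, the posterior after n observations with total T = Σxᵢ is Gamma(α+n, β+T).
Sum of observations T = 1.81 minutes; n = 5.
Posterior: Gamma(5.1+5, 9.5+1.81) = Gamma(10.1, 11.31).
Posterior mean of λ = α/β = 10.1/11.31 = 0.8930.

0.8930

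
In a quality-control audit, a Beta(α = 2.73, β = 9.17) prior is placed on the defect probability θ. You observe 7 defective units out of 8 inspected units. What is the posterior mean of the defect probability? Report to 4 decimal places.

0.4889

The Beta prior is conjugate to a Binomial/Bernoulli likelihood; the update adds successes to α and failures to β.
Posterior: Beta(α+k, β+n−k) = Beta(2.73+7, 9.17+1) = Beta(9.73, 10.17).
Posterior mean = α/(α+β) = 9.73/19.90 = 0.4889.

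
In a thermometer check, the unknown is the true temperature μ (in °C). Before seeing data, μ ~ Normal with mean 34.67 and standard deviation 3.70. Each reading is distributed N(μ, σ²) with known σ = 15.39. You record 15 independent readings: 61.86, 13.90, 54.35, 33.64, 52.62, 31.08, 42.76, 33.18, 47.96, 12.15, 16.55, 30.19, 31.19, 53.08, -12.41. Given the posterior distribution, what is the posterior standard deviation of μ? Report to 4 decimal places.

2.7079

For Normal data with known variance σ², a Normal(μ₀, σ₀²) prior on μ is conjugate. Posterior precision = 1/σ₀² + n/σ²; posterior mean is the precision-weighted average of μ₀ and x̄.
σ₀² = 3.70² = 13.69, σ² = 15.39² = 236.8521; σ² + n·σ₀² = 236.8521 + 15·13.69 = 442.2021.
Posterior precision = 1/σ₀² + n/σ² = 1/13.69 + 15/236.8521 = (σ² + n·σ₀²)/(σ₀²σ²) = 442.2021/(13.69·236.8521); posterior variance σₙ² = σ₀²σ²/(σ² + n·σ₀²) = 13.69·236.8521/442.2021 = 7.332632.
Posterior SD = √σₙ² = √(13.69·236.8521/442.2021) = 2.7079.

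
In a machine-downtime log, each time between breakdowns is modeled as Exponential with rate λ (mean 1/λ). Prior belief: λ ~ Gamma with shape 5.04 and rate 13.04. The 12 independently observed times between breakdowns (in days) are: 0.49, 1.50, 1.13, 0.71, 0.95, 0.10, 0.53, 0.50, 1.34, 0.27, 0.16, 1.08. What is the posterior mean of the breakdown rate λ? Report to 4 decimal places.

0.7817

With a Gamma(shape α, rate β) prior on the exponential rate λ, the posterior after n observations with total T = Σxᵢ is Gamma(α+n, β+T).
Sum of observations T = 8.76 days; n = 12.
Posterior: Gamma(5.04+12, 13.04+8.76) = Gamma(17.04, 21.80).
Posterior mean of λ = α/β = 17.04/21.80 = 0.7817.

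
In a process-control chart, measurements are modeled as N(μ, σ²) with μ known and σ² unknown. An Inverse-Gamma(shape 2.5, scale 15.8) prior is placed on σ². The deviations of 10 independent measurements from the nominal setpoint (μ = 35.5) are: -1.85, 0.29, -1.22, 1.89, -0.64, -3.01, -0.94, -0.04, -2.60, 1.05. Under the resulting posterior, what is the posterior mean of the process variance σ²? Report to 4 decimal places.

With known mean μ and an Inverse-Gamma(α, β) prior on σ², the Normal likelihood is conjugate: posterior is Inv-Gamma(α + n/2, β + Σ(xᵢ−μ)²/2).
Σ(xᵢ−μ)² = (-1.85)² + (0.29)² + (-1.22)² + (1.89)² + (-0.64)² + (-3.01)² + (-0.94)² + (-0.04)² + (-2.60)² + (1.05)² = 26.7845.
Posterior: Inv-Gamma(2.5 + 10/2, 15.8 + 26.7845/2) = Inv-Gamma(7.50, 29.19225).
E[σ²|data] = β/(α−1) = 29.19225/6.50 = 4.4911.

4.4911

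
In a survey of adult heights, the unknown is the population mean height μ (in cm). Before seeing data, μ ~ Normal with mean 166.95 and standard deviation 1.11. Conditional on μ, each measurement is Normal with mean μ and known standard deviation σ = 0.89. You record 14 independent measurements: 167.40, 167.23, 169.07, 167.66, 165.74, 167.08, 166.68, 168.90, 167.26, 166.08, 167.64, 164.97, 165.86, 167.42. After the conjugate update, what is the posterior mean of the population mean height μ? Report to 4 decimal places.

167.0654

For Normal data with known variance σ², a Normal(μ₀, σ₀²) prior on μ is conjugate. Posterior precision = 1/σ₀² + n/σ²; posterior mean is the precision-weighted average of μ₀ and x̄.
Σxᵢ = 167.40 + 167.23 + 169.07 + 167.66 + 165.74 + 167.08 + 166.68 + 168.90 + 167.26 + 166.08 + 167.64 + 164.97 + 165.86 + 167.42 = 2338.99, so n·x̄ = 2338.99.
σ₀² = 1.11² = 1.2321, σ² = 0.89² = 0.7921; σ² + n·σ₀² = 0.7921 + 14·1.2321 = 18.0415.
Posterior mean = (μ₀/σ₀² + n·x̄/σ²)/(1/σ₀² + n/σ²) = (σ²·μ₀ + σ₀²·n·x̄)/(σ² + n·σ₀²) = (0.7921·166.95 + 1.2321·2338.99)/18.0415 = 3014.110674/18.0415 = 167.0654.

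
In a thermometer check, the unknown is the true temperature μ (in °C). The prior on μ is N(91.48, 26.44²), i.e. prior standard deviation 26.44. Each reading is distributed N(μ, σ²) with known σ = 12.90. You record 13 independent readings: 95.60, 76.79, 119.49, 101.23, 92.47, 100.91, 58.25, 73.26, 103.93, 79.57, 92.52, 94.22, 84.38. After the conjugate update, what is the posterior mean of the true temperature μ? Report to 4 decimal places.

90.2245

For Normal data with known variance σ², a Normal(μ₀, σ₀²) prior on μ is conjugate. Posterior precision = 1/σ₀² + n/σ²; posterior mean is the precision-weighted average of μ₀ and x̄.
Σxᵢ = 95.60 + 76.79 + 119.49 + 101.23 + 92.47 + 100.91 + 58.25 + 73.26 + 103.93 + 79.57 + 92.52 + 94.22 + 84.38 = 1172.62, so n·x̄ = 1172.62.
σ₀² = 26.44² = 699.0736, σ² = 12.90² = 166.41; σ² + n·σ₀² = 166.41 + 13·699.0736 = 9254.3668.
Posterior mean = (μ₀/σ₀² + n·x̄/σ²)/(1/σ₀² + n/σ²) = (σ²·μ₀ + σ₀²·n·x̄)/(σ² + n·σ₀²) = (166.41·91.48 + 699.0736·1172.62)/9254.3668 = 834970.871632/9254.3668 = 90.2245.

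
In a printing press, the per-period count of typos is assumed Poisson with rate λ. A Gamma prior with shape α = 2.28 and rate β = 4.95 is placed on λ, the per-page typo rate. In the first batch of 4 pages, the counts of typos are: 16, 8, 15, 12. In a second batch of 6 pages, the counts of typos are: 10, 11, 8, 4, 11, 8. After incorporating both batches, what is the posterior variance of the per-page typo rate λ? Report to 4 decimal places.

With a Gamma(shape α, rate β) prior, the Poisson likelihood is conjugate: the posterior is Gamma(α + ΣXᵢ, β + n).
Batch 1: sum of counts S = 51 over n = 4 pages.
After batch 1: Gamma(α+S, β+n) = Gamma(2.28+51, 4.95+4) = Gamma(53.28, 8.95).
Batch 2: sum of counts S = 52 over n = 6 pages.
After batch 2: Gamma(α+S, β+n) = Gamma(53.28+52, 8.95+6) = Gamma(105.28, 14.95).
Var = α/β² = 105.28/14.95² = 0.4710.

0.4710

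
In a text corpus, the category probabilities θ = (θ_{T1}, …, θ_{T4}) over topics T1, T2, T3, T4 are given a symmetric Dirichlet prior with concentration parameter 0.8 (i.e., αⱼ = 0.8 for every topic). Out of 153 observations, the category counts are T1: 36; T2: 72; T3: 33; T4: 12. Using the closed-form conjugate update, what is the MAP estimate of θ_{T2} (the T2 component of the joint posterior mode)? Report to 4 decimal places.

The Dirichlet prior is conjugate to the Multinomial likelihood: each posterior αⱼ = prior αⱼ + observed count nⱼ.
Posterior concentration: (36.8, 72.8, 33.8, 12.8), total = 156.2.
Joint mode component: (α_{T2}−1)/(Σα−K) = 71.8/152.2 = 0.4717.

0.4717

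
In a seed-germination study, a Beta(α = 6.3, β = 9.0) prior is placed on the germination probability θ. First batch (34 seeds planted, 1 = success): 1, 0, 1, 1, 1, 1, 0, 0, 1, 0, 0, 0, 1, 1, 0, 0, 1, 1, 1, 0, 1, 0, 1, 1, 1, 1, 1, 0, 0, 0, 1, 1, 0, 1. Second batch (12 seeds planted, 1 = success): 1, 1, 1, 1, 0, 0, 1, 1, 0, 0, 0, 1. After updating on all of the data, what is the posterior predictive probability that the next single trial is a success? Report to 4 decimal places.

0.5432

The Beta prior is conjugate to a Binomial/Bernoulli likelihood; the update adds successes to α and failures to β.
After batch 1: Beta(6.3+20, 9.0+14) = Beta(26.3, 23.0).
After batch 2: Beta(26.3+7, 23.0+5) = Beta(33.3, 28.0).
For a single future Bernoulli trial, P(success | data) = α/(α+β) = 0.5432.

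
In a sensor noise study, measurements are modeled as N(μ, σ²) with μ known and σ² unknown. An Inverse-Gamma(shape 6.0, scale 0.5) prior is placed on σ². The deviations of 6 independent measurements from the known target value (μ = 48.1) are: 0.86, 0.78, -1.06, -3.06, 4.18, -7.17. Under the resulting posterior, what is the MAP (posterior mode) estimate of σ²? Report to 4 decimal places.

4.0858

With known mean μ and an Inverse-Gamma(α, β) prior on σ², the Normal likelihood is conjugate: posterior is Inv-Gamma(α + n/2, β + Σ(xᵢ−μ)²/2).
Σ(xᵢ−μ)² = (0.86)² + (0.78)² + (-1.06)² + (-3.06)² + (4.18)² + (-7.17)² = 80.7165.
Posterior: Inv-Gamma(6.0 + 6/2, 0.5 + 80.7165/2) = Inv-Gamma(9.00, 40.85825).
Mode = β/(α+1) = 40.85825/10.00 = 4.0858.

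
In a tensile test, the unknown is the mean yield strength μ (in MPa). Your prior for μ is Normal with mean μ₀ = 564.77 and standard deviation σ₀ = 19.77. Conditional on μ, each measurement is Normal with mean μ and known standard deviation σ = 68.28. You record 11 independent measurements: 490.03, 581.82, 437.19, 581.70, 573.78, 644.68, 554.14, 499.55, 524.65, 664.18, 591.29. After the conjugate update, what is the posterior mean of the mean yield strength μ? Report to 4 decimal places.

561.7405

For Normal data with known variance σ², a Normal(μ₀, σ₀²) prior on μ is conjugate. Posterior precision = 1/σ₀² + n/σ²; posterior mean is the precision-weighted average of μ₀ and x̄.
Σxᵢ = 490.03 + 581.82 + 437.19 + 581.70 + 573.78 + 644.68 + 554.14 + 499.55 + 524.65 + 664.18 + 591.29 = 6143.01, so n·x̄ = 6143.01.
σ₀² = 19.77² = 390.8529, σ² = 68.28² = 4662.1584; σ² + n·σ₀² = 4662.1584 + 11·390.8529 = 8961.5403.
Posterior mean = (μ₀/σ₀² + n·x̄/σ²)/(1/σ₀² + n/σ²) = (σ²·μ₀ + σ₀²·n·x̄)/(σ² + n·σ₀²) = (4662.1584·564.77 + 390.8529·6143.01)/8961.5403 = 5034060.472797/8961.5403 = 561.7405.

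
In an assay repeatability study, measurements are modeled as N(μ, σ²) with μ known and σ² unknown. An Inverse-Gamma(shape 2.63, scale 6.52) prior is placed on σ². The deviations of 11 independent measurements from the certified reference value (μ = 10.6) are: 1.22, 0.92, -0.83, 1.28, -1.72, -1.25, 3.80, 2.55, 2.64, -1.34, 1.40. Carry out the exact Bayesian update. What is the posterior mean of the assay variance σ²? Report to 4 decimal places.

3.7792

With known mean μ and an Inverse-Gamma(α, β) prior on σ², the Normal likelihood is conjugate: posterior is Inv-Gamma(α + n/2, β + Σ(xᵢ−μ)²/2).
Σ(xᵢ−μ)² = (1.22)² + (0.92)² + (-0.83)² + (1.28)² + (-1.72)² + (-1.25)² + (3.80)² + (2.55)² + (2.64)² + (-1.34)² + (1.40)² = 40.8507.
Posterior: Inv-Gamma(2.63 + 11/2, 6.52 + 40.8507/2) = Inv-Gamma(8.13, 26.94535).
E[σ²|data] = β/(α−1) = 26.94535/7.13 = 3.7792.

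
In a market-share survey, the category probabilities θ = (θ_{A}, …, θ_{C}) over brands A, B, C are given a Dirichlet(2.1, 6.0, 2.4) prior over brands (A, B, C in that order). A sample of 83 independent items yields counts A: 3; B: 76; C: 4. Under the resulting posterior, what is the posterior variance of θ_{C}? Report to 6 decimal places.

0.000675

The Dirichlet prior is conjugate to the Multinomial likelihood: each posterior αⱼ = prior αⱼ + observed count nⱼ.
Posterior concentration: (5.1, 82.0, 6.4), total = 93.5.
Var[θ_j] = α_j(Σα−α_j)/((Σα)²(Σα+1)) = 6.4·87.1/(93.5²·94.5) = 0.000675.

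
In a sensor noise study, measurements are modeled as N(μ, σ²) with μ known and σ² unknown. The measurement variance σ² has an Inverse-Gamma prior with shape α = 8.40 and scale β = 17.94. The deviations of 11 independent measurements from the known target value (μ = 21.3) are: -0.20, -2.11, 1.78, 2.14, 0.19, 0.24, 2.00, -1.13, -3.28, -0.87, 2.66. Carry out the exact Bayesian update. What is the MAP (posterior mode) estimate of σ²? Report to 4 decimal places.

2.4188

With known mean μ and an Inverse-Gamma(α, β) prior on σ², the Normal likelihood is conjugate: posterior is Inv-Gamma(α + n/2, β + Σ(xᵢ−μ)²/2).
Σ(xᵢ−μ)² = (-0.20)² + (-2.11)² + (1.78)² + (2.14)² + (0.19)² + (0.24)² + (2.00)² + (-1.13)² + (-3.28)² + (-0.87)² + (2.66)² = 36.2016.
Posterior: Inv-Gamma(8.40 + 11/2, 17.94 + 36.2016/2) = Inv-Gamma(13.90, 36.04080).
Mode = β/(α+1) = 36.04080/14.90 = 2.4188.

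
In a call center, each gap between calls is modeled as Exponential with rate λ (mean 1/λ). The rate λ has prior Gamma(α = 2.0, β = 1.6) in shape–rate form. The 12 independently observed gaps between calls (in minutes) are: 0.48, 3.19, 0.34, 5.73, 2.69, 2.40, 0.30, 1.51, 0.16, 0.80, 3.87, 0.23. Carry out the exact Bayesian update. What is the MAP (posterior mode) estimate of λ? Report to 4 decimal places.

With a Gamma(shape α, rate β) prior on the exponential rate λ, the posterior after n observations with total T = Σxᵢ is Gamma(α+n, β+T).
Sum of observations T = 21.70 minutes; n = 12.
Posterior: Gamma(2.0+12, 1.6+21.70) = Gamma(14.0, 23.30).
Mode = (α−1)/β = 0.5579.

0.5579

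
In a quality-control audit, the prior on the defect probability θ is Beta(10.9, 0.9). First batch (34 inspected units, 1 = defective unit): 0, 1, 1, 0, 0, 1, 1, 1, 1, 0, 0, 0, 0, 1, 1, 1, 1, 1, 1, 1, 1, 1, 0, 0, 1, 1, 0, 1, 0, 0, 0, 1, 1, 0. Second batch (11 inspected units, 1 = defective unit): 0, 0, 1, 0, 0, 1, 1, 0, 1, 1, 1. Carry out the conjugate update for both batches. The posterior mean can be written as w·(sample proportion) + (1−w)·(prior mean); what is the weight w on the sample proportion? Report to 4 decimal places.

0.7923

The Beta prior is conjugate to a Binomial/Bernoulli likelihood; the update adds successes to α and failures to β.
Total number of inspected units: n = 34 + 11 = 45.
Posterior mean = (α₀+k)/(α₀+β₀+n) = [n/(α₀+β₀+n)]·(k/n) + [(α₀+β₀)/(α₀+β₀+n)]·α₀/(α₀+β₀), so only n and the prior enter the weight.
The weight on the data is w = n/(α₀+β₀+n) = 45/(10.9+0.9+45) = 45/56.8 = 0.7923.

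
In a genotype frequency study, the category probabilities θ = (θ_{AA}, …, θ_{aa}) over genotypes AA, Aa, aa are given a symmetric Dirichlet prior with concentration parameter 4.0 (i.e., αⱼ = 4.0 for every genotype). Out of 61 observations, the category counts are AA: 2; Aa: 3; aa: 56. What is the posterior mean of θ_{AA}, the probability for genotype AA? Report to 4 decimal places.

0.0822

The Dirichlet prior is conjugate to the Multinomial likelihood: each posterior αⱼ = prior αⱼ + observed count nⱼ.
Posterior concentration: (6.0, 7.0, 60.0), total = 73.0.
E[θ_{AA}|data] = α_{AA}/Σα = 6.0/73.0 = 0.0822.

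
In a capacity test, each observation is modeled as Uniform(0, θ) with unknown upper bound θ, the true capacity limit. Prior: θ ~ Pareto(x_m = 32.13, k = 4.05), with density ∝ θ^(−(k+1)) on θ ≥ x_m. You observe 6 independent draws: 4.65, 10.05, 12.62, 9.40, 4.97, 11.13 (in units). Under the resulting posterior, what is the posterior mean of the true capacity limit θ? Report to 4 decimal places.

35.6803

A Pareto(scale x_m, shape k) prior on the upper bound θ of Uniform(0, θ) is conjugate: posterior is Pareto(max(x_m, max xᵢ), k + n).
Sample maximum = 12.62; prior scale x_m = 32.13 → posterior scale = max = 32.13.
Posterior shape = 4.05 + 6 = 10.05.
E[θ|data] = k·x_m/(k−1) = 10.05·32.13/9.05 = 35.6803.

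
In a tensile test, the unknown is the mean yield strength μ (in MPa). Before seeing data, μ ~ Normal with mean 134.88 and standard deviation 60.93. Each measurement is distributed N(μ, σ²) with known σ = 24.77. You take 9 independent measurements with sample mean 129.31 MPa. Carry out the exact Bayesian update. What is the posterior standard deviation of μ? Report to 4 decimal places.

8.1819

For Normal data with known variance σ², a Normal(μ₀, σ₀²) prior on μ is conjugate. Posterior precision = 1/σ₀² + n/σ²; posterior mean is the precision-weighted average of μ₀ and x̄.
σ₀² = 60.93² = 3712.4649, σ² = 24.77² = 613.5529; σ² + n·σ₀² = 613.5529 + 9·3712.4649 = 34025.737.
Posterior precision = 1/σ₀² + n/σ² = 1/3712.4649 + 9/613.5529 = (σ² + n·σ₀²)/(σ₀²σ²) = 34025.737/(3712.4649·613.5529); posterior variance σₙ² = σ₀²σ²/(σ² + n·σ₀²) = 3712.4649·613.5529/34025.737 = 66.943255.
Posterior SD = √σₙ² = √(3712.4649·613.5529/34025.737) = 8.1819.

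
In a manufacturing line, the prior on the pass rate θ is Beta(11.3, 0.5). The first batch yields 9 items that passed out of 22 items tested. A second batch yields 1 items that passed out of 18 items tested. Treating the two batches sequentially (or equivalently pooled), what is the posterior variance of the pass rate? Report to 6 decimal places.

0.004585

The Beta prior is conjugate to a Binomial/Bernoulli likelihood; the update adds successes to α and failures to β.
After batch 1: Beta(11.3+9, 0.5+13) = Beta(20.3, 13.5).
After batch 2: Beta(20.3+1, 13.5+17) = Beta(21.3, 30.5).
Var = αβ/((α+β)²(α+β+1)) = 21.3·30.5/(51.8²·52.8) = 0.004585.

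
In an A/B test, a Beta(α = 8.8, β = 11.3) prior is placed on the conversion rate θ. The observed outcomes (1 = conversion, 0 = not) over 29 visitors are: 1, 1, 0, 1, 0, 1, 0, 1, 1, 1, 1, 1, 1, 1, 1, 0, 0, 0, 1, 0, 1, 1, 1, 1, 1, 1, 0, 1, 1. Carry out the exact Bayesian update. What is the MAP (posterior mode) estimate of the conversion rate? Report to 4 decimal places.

The Beta prior is conjugate to a Binomial/Bernoulli likelihood; the update adds successes to α and failures to β.
Posterior: Beta(α+k, β+n−k) = Beta(8.8+21, 11.3+8) = Beta(29.8, 19.3).
Mode of Beta(a,b) for a,b>1 is (a−1)/(a+b−2) = 28.8/47.1 = 0.6115.

0.6115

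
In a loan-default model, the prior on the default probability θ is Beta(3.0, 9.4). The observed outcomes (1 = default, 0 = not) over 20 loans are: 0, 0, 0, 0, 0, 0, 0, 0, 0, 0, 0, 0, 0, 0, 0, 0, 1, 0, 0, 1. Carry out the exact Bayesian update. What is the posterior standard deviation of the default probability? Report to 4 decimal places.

The Beta prior is conjugate to a Binomial/Bernoulli likelihood; the update adds successes to α and failures to β.
Posterior: Beta(α+k, β+n−k) = Beta(3.0+2, 9.4+18) = Beta(5.0, 27.4).
Var = αβ/((α+β)²(α+β+1)) = 5.0·27.4/(32.4²·33.4) = 0.00390737; SD = √0.00390737 = 0.0625.

0.0625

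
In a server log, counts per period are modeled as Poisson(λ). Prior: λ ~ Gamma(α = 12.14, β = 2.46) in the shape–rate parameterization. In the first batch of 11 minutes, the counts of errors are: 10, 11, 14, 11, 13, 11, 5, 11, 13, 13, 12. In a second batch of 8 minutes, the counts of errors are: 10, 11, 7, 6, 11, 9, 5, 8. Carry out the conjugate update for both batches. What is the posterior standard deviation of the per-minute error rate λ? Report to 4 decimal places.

0.6642

With a Gamma(shape α, rate β) prior, the Poisson likelihood is conjugate: the posterior is Gamma(α + ΣXᵢ, β + n).
Batch 1: sum of counts S = 124 over n = 11 minutes.
After batch 1: Gamma(α+S, β+n) = Gamma(12.14+124, 2.46+11) = Gamma(136.14, 13.46).
Batch 2: sum of counts S = 67 over n = 8 minutes.
After batch 2: Gamma(α+S, β+n) = Gamma(136.14+67, 13.46+8) = Gamma(203.14, 21.46).
SD = √α/β = √203.14/21.46 = 0.6642.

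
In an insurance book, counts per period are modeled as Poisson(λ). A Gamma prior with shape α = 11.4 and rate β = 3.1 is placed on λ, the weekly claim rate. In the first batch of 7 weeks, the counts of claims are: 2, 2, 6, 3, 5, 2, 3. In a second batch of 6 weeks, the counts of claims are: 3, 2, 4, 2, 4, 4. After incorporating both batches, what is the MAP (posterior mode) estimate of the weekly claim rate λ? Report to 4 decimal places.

With a Gamma(shape α, rate β) prior, the Poisson likelihood is conjugate: the posterior is Gamma(α + ΣXᵢ, β + n).
Batch 1: sum of counts S = 23 over n = 7 weeks.
After batch 1: Gamma(α+S, β+n) = Gamma(11.4+23, 3.1+7) = Gamma(34.4, 10.1).
Batch 2: sum of counts S = 19 over n = 6 weeks.
After batch 2: Gamma(α+S, β+n) = Gamma(34.4+19, 10.1+6) = Gamma(53.4, 16.1).
Mode of Gamma(α,β) for α≥1 is (α−1)/β = 52.4/16.1 = 3.2547.

3.2547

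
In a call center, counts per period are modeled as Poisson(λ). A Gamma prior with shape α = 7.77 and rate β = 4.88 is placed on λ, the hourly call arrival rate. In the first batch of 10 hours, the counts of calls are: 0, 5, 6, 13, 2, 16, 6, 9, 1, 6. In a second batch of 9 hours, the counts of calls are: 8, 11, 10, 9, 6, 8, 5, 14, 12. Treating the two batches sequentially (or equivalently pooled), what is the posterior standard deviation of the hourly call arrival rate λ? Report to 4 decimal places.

With a Gamma(shape α, rate β) prior, the Poisson likelihood is conjugate: the posterior is Gamma(α + ΣXᵢ, β + n).
Batch 1: sum of counts S = 64 over n = 10 hours.
After batch 1: Gamma(α+S, β+n) = Gamma(7.77+64, 4.88+10) = Gamma(71.77, 14.88).
Batch 2: sum of counts S = 83 over n = 9 hours.
After batch 2: Gamma(α+S, β+n) = Gamma(71.77+83, 14.88+9) = Gamma(154.77, 23.88).
SD = √α/β = √154.77/23.88 = 0.5210.

0.5210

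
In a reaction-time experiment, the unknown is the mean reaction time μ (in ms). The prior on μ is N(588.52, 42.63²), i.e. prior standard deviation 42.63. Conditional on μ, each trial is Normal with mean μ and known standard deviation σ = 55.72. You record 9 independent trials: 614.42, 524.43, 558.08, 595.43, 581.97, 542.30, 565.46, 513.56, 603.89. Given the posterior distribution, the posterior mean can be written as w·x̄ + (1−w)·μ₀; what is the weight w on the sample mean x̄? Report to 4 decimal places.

For Normal data with known variance σ², a Normal(μ₀, σ₀²) prior on μ is conjugate. Posterior precision = 1/σ₀² + n/σ²; posterior mean is the precision-weighted average of μ₀ and x̄.
σ₀² = 42.63² = 1817.3169, σ² = 55.72² = 3104.7184. Prior precision 1/σ₀² = 1/1817.3169; data precision n/σ² = 9/3104.7184.
w = (n/σ²)/(1/σ₀² + n/σ²) = n·σ₀²/(σ² + n·σ₀²) = 9·1817.3169/(3104.7184 + 9·1817.3169) = 16355.8521/19460.5705 = 0.8405.

0.8405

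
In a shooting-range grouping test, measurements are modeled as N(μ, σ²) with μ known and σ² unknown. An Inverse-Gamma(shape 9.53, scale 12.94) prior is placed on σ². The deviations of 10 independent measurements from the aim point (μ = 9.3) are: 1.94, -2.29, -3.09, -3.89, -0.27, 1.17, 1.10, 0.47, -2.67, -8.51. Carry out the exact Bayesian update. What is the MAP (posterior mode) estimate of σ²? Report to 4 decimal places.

With known mean μ and an Inverse-Gamma(α, β) prior on σ², the Normal likelihood is conjugate: posterior is Inv-Gamma(α + n/2, β + Σ(xᵢ−μ)²/2).
Σ(xᵢ−μ)² = (1.94)² + (-2.29)² + (-3.09)² + (-3.89)² + (-0.27)² + (1.17)² + (1.10)² + (0.47)² + (-2.67)² + (-8.51)² = 116.1096.
Posterior: Inv-Gamma(9.53 + 10/2, 12.94 + 116.1096/2) = Inv-Gamma(14.53, 70.99480).
Mode = β/(α+1) = 70.99480/15.53 = 4.5715.

4.5715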